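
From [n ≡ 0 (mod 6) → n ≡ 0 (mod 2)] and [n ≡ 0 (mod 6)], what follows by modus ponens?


Modus ponens: from (P → Q) and P, infer Q.
P = 'n ≡ 0 (mod 6)' is asserted, and P → Q holds, so Q follows.

n ≡ 0 (mod 2).


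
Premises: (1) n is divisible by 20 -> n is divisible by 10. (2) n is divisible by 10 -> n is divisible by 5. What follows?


Hypothetical syllogism: from (P → Q) and (Q → R), infer (P → R).
Chain the two implications through the shared middle term 'n is divisible by 10'.

n is divisible by 20 -> n is divisible by 5


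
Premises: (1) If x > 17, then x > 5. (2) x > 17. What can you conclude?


Modus ponens: from (P → Q) and P, infer Q.
P = 'x > 17' is asserted, and P → Q holds, so Q follows.

x > 5.


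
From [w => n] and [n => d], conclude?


Hypothetical syllogism: from (P → Q) and (Q → R), infer (P → R).
Chain the two implications through the shared middle term 'n'.

w => d


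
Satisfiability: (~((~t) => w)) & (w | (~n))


Search for a satisfying assignment over {n, t, w}.
Try n=False, t=False, w=False: the formula evaluates to True.
A satisfying assignment exists.

Satisfiable.


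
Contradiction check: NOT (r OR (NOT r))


Truth table over {r}:
r | φ
-----
F | F
T | F
Every row is false.

Yes, it is a contradiction.


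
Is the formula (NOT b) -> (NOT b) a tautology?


Build the truth table over {b}:
b | φ
-----
F | T
T | T
Every row evaluates to true.

Yes, it is a tautology.


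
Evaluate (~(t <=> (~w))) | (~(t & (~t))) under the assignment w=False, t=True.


Substitute w=False, t=True:
~w = True
t <=> (~w) = True <=> True = True
~(t <=> (~w)) = False
~t = False
t & (~t) = True & False = False
~(t & (~t)) = True
(~(t <=> (~w))) | (~(t & (~t))) = False | True = True

True


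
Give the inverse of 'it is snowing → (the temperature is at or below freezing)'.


The inverse of (P → Q) is (¬P → ¬Q). It is equivalent to the converse, not to the original.
Here P = 'it is snowing' and Q = '(the temperature is at or below freezing)'.

If not (it is snowing), then not ((the temperature is at or below freezing)).


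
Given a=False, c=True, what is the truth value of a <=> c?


Biconditional is true when both operands have the same truth value.
Substitute: a=False, c=True.
False <=> True evaluates to False.

False


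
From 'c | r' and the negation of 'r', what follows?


Disjunctive syllogism: from (P ∨ Q) and ¬P, infer Q.
One disjunct, 'r', is ruled out; the other must hold.

c


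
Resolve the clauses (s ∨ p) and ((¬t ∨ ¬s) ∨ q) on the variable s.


The clauses contain complementary literals s and ¬s.
Resolution eliminates this pair and disjoins the remaining literals (merging duplicates).

((p ∨ ¬t) ∨ q)


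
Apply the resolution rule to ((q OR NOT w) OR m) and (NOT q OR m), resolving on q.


The clauses contain complementary literals q and NOTq.
Resolution eliminates this pair and disjoins the remaining literals (merging duplicates).

(m OR NOT w)


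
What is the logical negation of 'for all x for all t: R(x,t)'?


Negation flips each quantifier (∀↔∃) and negates the inner predicate.
¬(for all x for all t: φ) = there exists x there exists t: ¬φ.

there exists x there exists t: NOT(R(x,t))


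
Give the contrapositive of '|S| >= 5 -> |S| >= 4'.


The contrapositive of (P → Q) is (¬Q → ¬P); it is logically equivalent to the original.
Here P = '|S| >= 5' and Q = '|S| >= 4'.

If not (|S| >= 4), then not (|S| >= 5).


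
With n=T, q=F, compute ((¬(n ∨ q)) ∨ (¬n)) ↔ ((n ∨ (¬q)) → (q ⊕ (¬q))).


Substitute n=T, q=F:
n ∨ q = T ∨ F = T
¬(n ∨ q) = F
¬n = F
(¬(n ∨ q)) ∨ (¬n) = F ∨ F = F
¬q = T
n ∨ (¬q) = T ∨ T = T
¬q = T
q ⊕ (¬q) = F ⊕ T = T
(n ∨ (¬q)) → (q ⊕ (¬q)) = T → T = T
((¬(n ∨ q)) ∨ (¬n)) ↔ ((n ∨ (¬q)) → (q ⊕ (¬q))) = F ↔ T = F

F


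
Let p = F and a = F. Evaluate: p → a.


Implication is false only when antecedent is true and consequent is false.
Substitute: p=F, a=F.
F → F evaluates to T.

T


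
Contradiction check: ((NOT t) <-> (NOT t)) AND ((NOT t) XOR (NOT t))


Truth table over {t}:
t | φ
-----
F | F
T | F
Every row is false.

Yes, it is a contradiction.


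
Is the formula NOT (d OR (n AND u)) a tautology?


Build the truth table over {d, n, u}:
d | n | u | φ
-------------
F | F | F | T
T | F | F | F
F | T | F | T
T | T | F | F
F | F | T | T
T | F | T | F
F | T | T | F
T | T | T | F
Counterexample at row 2: with d=T, n=F, u=F, the formula is F.

No, it is not a tautology.


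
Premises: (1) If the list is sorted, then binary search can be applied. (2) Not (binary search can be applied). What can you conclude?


Modus tollens: from (P → Q) and ¬Q, infer ¬P.
Q = 'binary search can be applied' is denied; since P → Q, P must also fail.

Not (the list is sorted).


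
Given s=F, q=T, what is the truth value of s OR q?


Disjunction is false only when both operands are false.
Substitute: s=F, q=T.
F OR T evaluates to T.

T


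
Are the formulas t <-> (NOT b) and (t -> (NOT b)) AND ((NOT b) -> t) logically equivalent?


Compare truth tables:
b | t | φ | ψ
-------------
F | F | F | F
T | F | T | T
F | T | T | T
T | T | F | F
The columns φ and ψ agree on every row.

Yes, they are logically equivalent.


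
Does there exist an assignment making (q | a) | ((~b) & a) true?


Search for a satisfying assignment over {a, b, q}.
Try a=True, b=False, q=False: the formula evaluates to True.
A satisfying assignment exists.

Satisfiable.


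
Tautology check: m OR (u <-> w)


Build the truth table over {m, u, w}:
m | u | w | φ
-------------
F | F | F | T
T | F | F | T
F | T | F | F
T | T | F | T
F | F | T | F
T | F | T | T
F | T | T | T
T | T | T | T
Counterexample at row 3: with m=F, u=T, w=F, the formula is F.

No, it is not a tautology.


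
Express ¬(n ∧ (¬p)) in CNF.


Step 1: Apply De Morgan: ¬(n ∧ (¬p)) = ¬n ∨ ¬(¬p).
Step 2: Eliminate any double negations (¬¬X = X).

(¬n) ∨ p


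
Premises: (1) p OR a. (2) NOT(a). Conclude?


Disjunctive syllogism: from (P ∨ Q) and ¬P, infer Q.
One disjunct, 'a', is ruled out; the other must hold.

p


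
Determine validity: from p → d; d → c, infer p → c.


This matches the form of hypothetical syllogism: the conclusion follows in every model of the premises.

Valid.


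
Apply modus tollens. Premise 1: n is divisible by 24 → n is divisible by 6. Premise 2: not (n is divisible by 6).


Modus tollens: from (P → Q) and ¬Q, infer ¬P.
Q = 'n is divisible by 6' is denied; since P → Q, P must also fail.

Not (n is divisible by 24).


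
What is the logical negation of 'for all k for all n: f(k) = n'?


Negation flips each quantifier (∀↔∃) and negates the inner predicate.
¬(for all k for all n: φ) = there exists k there exists n: ¬φ.

there exists k there exists n: NOT(f(k) = n)


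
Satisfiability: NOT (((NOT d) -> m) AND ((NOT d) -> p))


Search for a satisfying assignment over {d, m, p}.
Try d=F, m=F, p=F: the formula evaluates to T.
A satisfying assignment exists.

Satisfiable.


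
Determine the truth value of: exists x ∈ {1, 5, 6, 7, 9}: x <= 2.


Evaluate the predicate on each element: 1:True, 5:False, 6:False, 7:False, 9:False.
Witness x = 1 satisfies the predicate.

True


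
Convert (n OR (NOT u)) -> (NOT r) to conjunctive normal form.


Step 1: Rewrite as ¬(n ∨ (¬u)) ∨ (¬r) = (¬n ∧ ¬(¬u)) ∨ (¬r).
Step 2: Distribute ∨ over ∧.
Step 3: Eliminate any double negations (¬¬X = X).

((NOT n) OR (NOT r)) AND (u OR (NOT r))


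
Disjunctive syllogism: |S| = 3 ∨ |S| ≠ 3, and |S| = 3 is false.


Disjunctive syllogism: from (P ∨ Q) and ¬P, infer Q.
One disjunct, '|S| = 3', is ruled out; the other must hold.

|S| ≠ 3


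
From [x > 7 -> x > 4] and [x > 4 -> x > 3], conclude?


Hypothetical syllogism: from (P → Q) and (Q → R), infer (P → R).
Chain the two implications through the shared middle term 'x > 4'.

x > 7 -> x > 3


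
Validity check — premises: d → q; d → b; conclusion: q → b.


This is (no valid rule). There exist truth assignments where the premises are all true but the conclusion is false.

Invalid.


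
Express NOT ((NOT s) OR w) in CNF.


Step 1: Apply De Morgan: ¬((¬s) ∨ w) = ¬(¬s) ∧ ¬w.
Step 2: Eliminate any double negations (¬¬X = X).

s AND (NOT w)


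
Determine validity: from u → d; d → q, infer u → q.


This matches the form of hypothetical syllogism: the conclusion follows in every model of the premises.

Valid.


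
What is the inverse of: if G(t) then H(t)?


The inverse of (P → Q) is (¬P → ¬Q). It is equivalent to the converse, not to the original.
Here P = 'G(t)' and Q = 'H(t)'.

If not (G(t)), then not (H(t)).


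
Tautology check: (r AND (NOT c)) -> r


Build the truth table over {c, r}:
c | r | φ
---------
F | F | T
T | F | T
F | T | T
T | T | T
Every row evaluates to true.

Yes, it is a tautology.


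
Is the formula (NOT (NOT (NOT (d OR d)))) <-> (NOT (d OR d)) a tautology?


Build the truth table over {d}:
d | φ
-----
F | T
T | T
Every row evaluates to true.

Yes, it is a tautology.


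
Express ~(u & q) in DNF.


Step 1: Apply De Morgan: ¬(u ∧ q) = ¬u ∨ ¬q.

(~u) | (~q)


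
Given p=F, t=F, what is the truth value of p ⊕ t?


Exclusive or is true when exactly one operand is true.
Substitute: p=F, t=F.
F ⊕ F evaluates to F.

F


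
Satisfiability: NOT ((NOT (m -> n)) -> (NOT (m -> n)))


Check all 4 assignments over {m, n}:
m | n | φ
---------
F | F | F
T | F | F
F | T | F
T | T | F
No assignment makes the formula true.

Unsatisfiable.


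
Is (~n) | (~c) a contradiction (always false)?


Truth table over {c, n}:
c | n | φ
---------
False | False | True
True | False | True
False | True | True
True | True | False
Satisfying assignment at row 1: c=False, n=False gives True.

No, it is not a contradiction.


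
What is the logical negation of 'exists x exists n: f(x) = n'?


Negation flips each quantifier (∀↔∃) and negates the inner predicate.
¬(exists x exists n: φ) = forall x forall n: ¬φ.

forall x forall n: ~(f(x) = n)


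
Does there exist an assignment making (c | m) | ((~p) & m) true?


Search for a satisfying assignment over {c, m, p}.
Try c=True, m=False, p=False: the formula evaluates to True.
A satisfying assignment exists.

Satisfiable.


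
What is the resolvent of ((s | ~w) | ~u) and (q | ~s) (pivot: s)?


The clauses contain complementary literals s and ~s.
Resolution eliminates this pair and disjoins the remaining literals (merging duplicates).

((~u | ~w) | q)


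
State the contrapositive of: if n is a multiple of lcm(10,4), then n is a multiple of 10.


The contrapositive of (P → Q) is (¬Q → ¬P); it is logically equivalent to the original.
Here P = 'n is a multiple of lcm(10,4)' and Q = 'n is a multiple of 10'.

If not (n is a multiple of 10), then not (n is a multiple of lcm(10,4)).


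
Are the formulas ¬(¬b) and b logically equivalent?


Compare truth tables:
b | φ | ψ
---------
F | F | F
T | T | T
The columns φ and ψ agree on every row.

Yes, they are logically equivalent.


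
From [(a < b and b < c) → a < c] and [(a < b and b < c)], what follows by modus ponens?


Modus ponens: from (P → Q) and P, infer Q.
P = '(a < b and b < c)' is asserted, and P → Q holds, so Q follows.

a < c.


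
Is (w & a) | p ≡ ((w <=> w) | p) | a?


Compare truth tables:
a | p | w | φ | ψ
-----------------
False | False | False | False | True
True | False | False | False | True
False | True | False | True | True
True | True | False | True | True
False | False | True | False | True
True | False | True | True | True
False | True | True | True | True
True | True | True | True | True
They differ at row 1 (a=False, p=False, w=False): φ=False but ψ=True.

No, they are not logically equivalent.


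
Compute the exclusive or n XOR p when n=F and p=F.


Exclusive or is true when exactly one operand is true.
Substitute: n=F, p=F.
F XOR F evaluates to F.

F


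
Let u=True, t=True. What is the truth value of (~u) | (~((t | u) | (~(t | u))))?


Substitute u=True, t=True:
~u = False
t | u = True | True = True
t | u = True | True = True
~(t | u) = False
(t | u) | (~(t | u)) = True | False = True
~((t | u) | (~(t | u))) = False
(~u) | (~((t | u) | (~(t | u)))) = False | False = False

False


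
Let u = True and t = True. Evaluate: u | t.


Disjunction is false only when both operands are false.
Substitute: u=True, t=True.
True | True evaluates to True.

True


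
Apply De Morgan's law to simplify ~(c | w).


De Morgan: the negation of a disjunction is the conjunction of the negations.
Distribute ~ across |, flipping it to &, and negate each literal.

(~c) & (~w)


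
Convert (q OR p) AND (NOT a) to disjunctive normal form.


Step 1: Distribute ∧ over ∨: (q ∨ p) ∧ (¬a) = (q ∧ (¬a)) ∨ (p ∧ (¬a)).

(q AND (NOT a)) OR (p AND (NOT a))


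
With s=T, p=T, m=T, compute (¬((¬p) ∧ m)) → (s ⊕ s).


Substitute s=T, p=T, m=T:
¬p = F
(¬p) ∧ m = F ∧ T = F
¬((¬p) ∧ m) = T
s ⊕ s = T ⊕ T = F
(¬((¬p) ∧ m)) → (s ⊕ s) = T → F = F

F


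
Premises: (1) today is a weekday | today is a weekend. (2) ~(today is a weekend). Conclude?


Disjunctive syllogism: from (P ∨ Q) and ¬P, infer Q.
One disjunct, 'today is a weekend', is ruled out; the other must hold.

today is a weekday


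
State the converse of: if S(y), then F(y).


The converse of (P → Q) is (Q → P). It is not in general equivalent to the original.
Here P = 'S(y)' and Q = 'F(y)'.

If F(y), then S(y).


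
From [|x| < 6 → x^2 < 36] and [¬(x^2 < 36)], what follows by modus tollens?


Modus tollens: from (P → Q) and ¬Q, infer ¬P.
Q = 'x^2 < 36' is denied; since P → Q, P must also fail.

Not (|x| < 6).


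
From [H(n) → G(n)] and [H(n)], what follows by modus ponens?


Modus ponens: from (P → Q) and P, infer Q.
P = 'H(n)' is asserted, and P → Q holds, so Q follows.

G(n).


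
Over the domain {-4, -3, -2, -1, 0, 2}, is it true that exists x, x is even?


Evaluate the predicate on each element: -4:True, -3:False, -2:True, -1:False, 0:True, 2:True.
Witness x = -4 satisfies the predicate.

True


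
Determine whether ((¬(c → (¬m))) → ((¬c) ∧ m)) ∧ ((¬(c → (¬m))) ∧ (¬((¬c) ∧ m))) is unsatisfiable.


Truth table over {c, m}:
c | m | φ
---------
F | F | F
T | F | F
F | T | F
T | T | F
Every row is false.

Yes, it is a contradiction.


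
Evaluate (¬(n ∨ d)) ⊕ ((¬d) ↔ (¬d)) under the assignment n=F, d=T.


Substitute n=F, d=T:
n ∨ d = F ∨ T = T
¬(n ∨ d) = F
¬d = F
¬d = F
(¬d) ↔ (¬d) = F ↔ F = T
(¬(n ∨ d)) ⊕ ((¬d) ↔ (¬d)) = F ⊕ T = T

T


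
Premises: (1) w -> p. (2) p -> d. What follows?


Hypothetical syllogism: from (P → Q) and (Q → R), infer (P → R).
Chain the two implications through the shared middle term 'p'.

w -> d


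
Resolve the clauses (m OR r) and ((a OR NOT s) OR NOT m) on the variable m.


The clauses contain complementary literals m and NOTm.
Resolution eliminates this pair and disjoins the remaining literals (merging duplicates).

((r OR a) OR NOT s)


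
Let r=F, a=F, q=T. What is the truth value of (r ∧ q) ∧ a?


Substitute r=F, a=F, q=T:
r ∧ q = F ∧ T = F
(r ∧ q) ∧ a = F ∧ F = F

F


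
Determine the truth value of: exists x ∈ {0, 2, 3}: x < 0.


Evaluate the predicate on each element: 0:False, 2:False, 3:False.
No element satisfies the predicate.

False


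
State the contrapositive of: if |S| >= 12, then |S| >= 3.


The contrapositive of (P → Q) is (¬Q → ¬P); it is logically equivalent to the original.
Here P = '|S| >= 12' and Q = '|S| >= 3'.

If not (|S| >= 3), then not (|S| >= 12).


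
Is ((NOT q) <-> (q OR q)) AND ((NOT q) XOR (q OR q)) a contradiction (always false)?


Truth table over {q}:
q | φ
-----
F | F
T | F
Every row is false.

Yes, it is a contradiction.


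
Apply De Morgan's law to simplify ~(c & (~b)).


De Morgan: the negation of a conjunction is the disjunction of the negations.
Distribute ~ across &, flipping it to |, and negate each literal.

(~c) | b


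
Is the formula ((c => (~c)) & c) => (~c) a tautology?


Build the truth table over {c}:
c | φ
-----
False | True
True | True
Every row evaluates to true.

Yes, it is a tautology.


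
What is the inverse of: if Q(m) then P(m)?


The inverse of (P → Q) is (¬P → ¬Q). It is equivalent to the converse, not to the original.
Here P = 'Q(m)' and Q = 'P(m)'.

If not (Q(m)), then not (P(m)).


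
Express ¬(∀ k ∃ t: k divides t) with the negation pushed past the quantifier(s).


Negation flips each quantifier (∀↔∃) and negates the inner predicate.
¬(∀ k ∃ t: φ) = ∃ k ∀ t: ¬φ.

∃ k ∀ t: ¬(k divides t)


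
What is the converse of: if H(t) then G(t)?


The converse of (P → Q) is (Q → P). It is not in general equivalent to the original.
Here P = 'H(t)' and Q = 'G(t)'.

If G(t), then H(t).


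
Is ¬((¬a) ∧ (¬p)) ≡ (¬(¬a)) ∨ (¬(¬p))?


Compare truth tables:
a | p | φ | ψ
-------------
F | F | F | F
T | F | T | T
F | T | T | T
T | T | T | T
The columns φ and ψ agree on every row.

Yes, they are logically equivalent.


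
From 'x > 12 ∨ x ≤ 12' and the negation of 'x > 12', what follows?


Disjunctive syllogism: from (P ∨ Q) and ¬P, infer Q.
One disjunct, 'x > 12', is ruled out; the other must hold.

x ≤ 12


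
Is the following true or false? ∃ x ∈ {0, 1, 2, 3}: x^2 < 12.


Evaluate the predicate on each element: 0:T, 1:T, 2:T, 3:T.
Witness x = 0 satisfies the predicate.

T


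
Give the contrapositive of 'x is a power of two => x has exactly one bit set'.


The contrapositive of (P → Q) is (¬Q → ¬P); it is logically equivalent to the original.
Here P = 'x is a power of two' and Q = 'x has exactly one bit set'.

If not (x has exactly one bit set), then not (x is a power of two).


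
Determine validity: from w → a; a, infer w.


This is affirming the consequent (fallacy). There exist truth assignments where the premises are all true but the conclusion is false.

Invalid.


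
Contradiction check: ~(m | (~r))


Truth table over {m, r}:
m | r | φ
---------
False | False | False
True | False | False
False | True | True
True | True | False
Satisfying assignment at row 3: m=False, r=True gives True.

No, it is not a contradiction.


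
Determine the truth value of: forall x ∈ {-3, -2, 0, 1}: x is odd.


Evaluate the predicate on each element: -3:True, -2:False, 0:False, 1:True.
Counterexample x = -2 fails the predicate.

False


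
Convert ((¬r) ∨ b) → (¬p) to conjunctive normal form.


Step 1: Rewrite as ¬((¬r) ∨ b) ∨ (¬p) = (¬(¬r) ∧ ¬b) ∨ (¬p).
Step 2: Distribute ∨ over ∧.
Step 3: Eliminate any double negations (¬¬X = X).

(r ∨ (¬p)) ∧ ((¬b) ∨ (¬p))


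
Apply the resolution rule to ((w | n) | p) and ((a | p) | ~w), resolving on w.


The clauses contain complementary literals w and ~w.
Resolution eliminates this pair and disjoins the remaining literals (merging duplicates).

((n | p) | a)


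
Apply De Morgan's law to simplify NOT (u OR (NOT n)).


De Morgan: the negation of a disjunction is the conjunction of the negations.
Distribute NOT across OR, flipping it to AND, and negate each literal.

(NOT u) AND n


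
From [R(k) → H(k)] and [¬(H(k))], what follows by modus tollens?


Modus tollens: from (P → Q) and ¬Q, infer ¬P.
Q = 'H(k)' is denied; since P → Q, P must also fail.

Not (R(k)).


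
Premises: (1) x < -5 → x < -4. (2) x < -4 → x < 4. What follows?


Hypothetical syllogism: from (P → Q) and (Q → R), infer (P → R).
Chain the two implications through the shared middle term 'x < -4'.

x < -5 → x < 4


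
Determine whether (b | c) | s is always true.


Build the truth table over {b, c, s}:
b | c | s | φ
-------------
False | False | False | False
True | False | False | True
False | True | False | True
True | True | False | True
False | False | True | True
True | False | True | True
False | True | True | True
True | True | True | True
Counterexample at row 1: with b=False, c=False, s=False, the formula is False.

No, it is not a tautology.


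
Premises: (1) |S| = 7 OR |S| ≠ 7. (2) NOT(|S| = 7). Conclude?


Disjunctive syllogism: from (P ∨ Q) and ¬P, infer Q.
One disjunct, '|S| = 7', is ruled out; the other must hold.

|S| ≠ 7


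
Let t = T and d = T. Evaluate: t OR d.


Disjunction is false only when both operands are false.
Substitute: t=T, d=T.
T OR T evaluates to T.

T


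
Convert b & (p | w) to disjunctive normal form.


Step 1: Distribute ∧ over ∨: b ∧ (p ∨ w) = (b ∧ p) ∨ (b ∧ w).

(b & p) | (b & w)


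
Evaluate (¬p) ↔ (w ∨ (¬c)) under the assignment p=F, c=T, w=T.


Substitute p=F, c=T, w=T:
¬p = T
¬c = F
w ∨ (¬c) = T ∨ F = T
(¬p) ↔ (w ∨ (¬c)) = T ↔ T = T

T


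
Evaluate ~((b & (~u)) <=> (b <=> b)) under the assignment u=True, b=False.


Substitute u=True, b=False:
~u = False
b & (~u) = False & False = False
b <=> b = False <=> False = True
(b & (~u)) <=> (b <=> b) = False <=> True = False
~((b & (~u)) <=> (b <=> b)) = True

True


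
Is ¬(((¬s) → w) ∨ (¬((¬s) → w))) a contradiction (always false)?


Truth table over {s, w}:
s | w | φ
---------
F | F | F
T | F | F
F | T | F
T | T | F
Every row is false.

Yes, it is a contradiction.


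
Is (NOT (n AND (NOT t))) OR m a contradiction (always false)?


Truth table over {m, n, t}:
m | n | t | φ
-------------
F | F | F | T
T | F | F | T
F | T | F | F
T | T | F | T
F | F | T | T
T | F | T | T
F | T | T | T
T | T | T | T
Satisfying assignment at row 1: m=F, n=F, t=F gives T.

No, it is not a contradiction.


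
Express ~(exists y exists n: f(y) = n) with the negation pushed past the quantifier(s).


Negation flips each quantifier (∀↔∃) and negates the inner predicate.
¬(exists y exists n: φ) = forall y forall n: ¬φ.

forall y forall n: ~(f(y) = n)


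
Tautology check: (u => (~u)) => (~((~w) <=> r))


Build the truth table over {r, u, w}:
r | u | w | φ
-------------
False | False | False | True
True | False | False | False
False | True | False | True
True | True | False | True
False | False | True | False
True | False | True | True
False | True | True | True
True | True | True | True
Counterexample at row 2: with r=True, u=False, w=False, the formula is False.

No, it is not a tautology.


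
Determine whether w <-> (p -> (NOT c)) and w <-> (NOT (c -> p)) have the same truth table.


Compare truth tables:
c | p | w | φ | ψ
-----------------
F | F | F | F | T
T | F | F | F | F
F | T | F | F | T
T | T | F | T | T
F | F | T | T | F
T | F | T | T | T
F | T | T | T | F
T | T | T | F | F
They differ at row 1 (c=F, p=F, w=F): φ=F but ψ=T.

No, they are not logically equivalent.


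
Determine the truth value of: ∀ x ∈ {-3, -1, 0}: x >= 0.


Evaluate the predicate on each element: -3:F, -1:F, 0:T.
Counterexample x = -3 fails the predicate.

F


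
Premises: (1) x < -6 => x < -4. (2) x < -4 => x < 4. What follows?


Hypothetical syllogism: from (P → Q) and (Q → R), infer (P → R).
Chain the two implications through the shared middle term 'x < -4'.

x < -6 => x < 4


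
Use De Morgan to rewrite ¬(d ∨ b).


De Morgan: the negation of a disjunction is the conjunction of the negations.
Distribute ¬ across ∨, flipping it to ∧, and negate each literal.

(¬d) ∧ (¬b)


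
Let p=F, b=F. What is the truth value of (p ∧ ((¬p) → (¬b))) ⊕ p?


Substitute p=F, b=F:
¬p = T
¬b = T
(¬p) → (¬b) = T → T = T
p ∧ ((¬p) → (¬b)) = F ∧ T = F
(p ∧ ((¬p) → (¬b))) ⊕ p = F ⊕ F = F

F


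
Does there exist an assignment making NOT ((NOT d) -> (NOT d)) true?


Check all 2 assignments over {d}:
d | φ
-----
F | F
T | F
No assignment makes the formula true.

Unsatisfiable.


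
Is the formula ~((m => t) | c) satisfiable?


Search for a satisfying assignment over {c, m, t}.
Try c=False, m=True, t=False: the formula evaluates to True.
A satisfying assignment exists.

Satisfiable.


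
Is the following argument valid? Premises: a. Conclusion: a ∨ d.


This matches the form of disjunction introduction: the conclusion follows in every model of the premises.

Valid.


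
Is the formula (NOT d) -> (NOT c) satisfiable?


Search for a satisfying assignment over {c, d}.
Try c=F, d=F: the formula evaluates to T.
A satisfying assignment exists.

Satisfiable.


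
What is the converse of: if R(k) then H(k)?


The converse of (P → Q) is (Q → P). It is not in general equivalent to the original.
Here P = 'R(k)' and Q = 'H(k)'.

If H(k), then R(k).


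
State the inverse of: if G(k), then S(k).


The inverse of (P → Q) is (¬P → ¬Q). It is equivalent to the converse, not to the original.
Here P = 'G(k)' and Q = 'S(k)'.

If not (G(k)), then not (S(k)).


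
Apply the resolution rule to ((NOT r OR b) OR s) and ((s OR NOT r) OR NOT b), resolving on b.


The clauses contain complementary literals b and NOTb.
Resolution eliminates this pair and disjoins the remaining literals (merging duplicates).

(s OR NOT r)


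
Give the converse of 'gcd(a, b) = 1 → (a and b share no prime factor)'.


The converse of (P → Q) is (Q → P). It is not in general equivalent to the original.
Here P = 'gcd(a, b) = 1' and Q = '(a and b share no prime factor)'.

If (a and b share no prime factor), then gcd(a, b) = 1.


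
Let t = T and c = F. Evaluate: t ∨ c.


Disjunction is false only when both operands are false.
Substitute: t=T, c=F.
T ∨ F evaluates to T.

T


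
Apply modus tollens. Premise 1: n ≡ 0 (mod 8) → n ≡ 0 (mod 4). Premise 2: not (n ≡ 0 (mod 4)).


Modus tollens: from (P → Q) and ¬Q, infer ¬P.
Q = 'n ≡ 0 (mod 4)' is denied; since P → Q, P must also fail.

Not (n ≡ 0 (mod 8)).


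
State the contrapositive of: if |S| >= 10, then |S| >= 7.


The contrapositive of (P → Q) is (¬Q → ¬P); it is logically equivalent to the original.
Here P = '|S| >= 10' and Q = '|S| >= 7'.

If not (|S| >= 7), then not (|S| >= 10).


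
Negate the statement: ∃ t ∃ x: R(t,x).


Negation flips each quantifier (∀↔∃) and negates the inner predicate.
¬(∃ t ∃ x: φ) = ∀ t ∀ x: ¬φ.

∀ t ∀ x: ¬(R(t,x))


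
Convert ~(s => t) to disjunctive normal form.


Step 1: Rewrite implication then negate: ¬(¬s ∨ t) = s ∧ ¬t.

s & (~t)


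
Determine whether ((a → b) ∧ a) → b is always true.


Build the truth table over {a, b}:
a | b | φ
---------
F | F | T
T | F | T
F | T | T
T | T | T
Every row evaluates to true.

Yes, it is a tautology.


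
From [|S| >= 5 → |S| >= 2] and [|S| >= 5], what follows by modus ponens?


Modus ponens: from (P → Q) and P, infer Q.
P = '|S| >= 5' is asserted, and P → Q holds, so Q follows.

|S| >= 2.


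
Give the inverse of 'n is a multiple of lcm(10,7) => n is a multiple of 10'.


The inverse of (P → Q) is (¬P → ¬Q). It is equivalent to the converse, not to the original.
Here P = 'n is a multiple of lcm(10,7)' and Q = 'n is a multiple of 10'.

If not (n is a multiple of lcm(10,7)), then not (n is a multiple of 10).


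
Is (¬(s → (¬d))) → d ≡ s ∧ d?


Compare truth tables:
d | s | φ | ψ
-------------
F | F | T | F
T | F | T | F
F | T | T | F
T | T | T | T
They differ at row 1 (d=F, s=F): φ=T but ψ=F.

No, they are not logically equivalent.


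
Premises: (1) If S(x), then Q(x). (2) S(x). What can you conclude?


Modus ponens: from (P → Q) and P, infer Q.
P = 'S(x)' is asserted, and P → Q holds, so Q follows.

Q(x).


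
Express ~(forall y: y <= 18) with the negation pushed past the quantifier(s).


¬(forall x: φ) = exists x: ¬φ, and ¬(exists x: φ) = forall x: ¬φ.
Apply to the universal statement.

exists y: ~(y <= 18)


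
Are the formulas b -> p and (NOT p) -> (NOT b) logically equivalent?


Compare truth tables:
b | p | φ | ψ
-------------
F | F | T | T
T | F | F | F
F | T | T | T
T | T | T | T
The columns φ and ψ agree on every row.

Yes, they are logically equivalent.


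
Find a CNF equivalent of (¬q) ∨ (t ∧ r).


Step 1: Distribute ∨ over ∧: (¬q) ∨ (t ∧ r) = ((¬q) ∨ t) ∧ ((¬q) ∨ r).

((¬q) ∨ t) ∧ ((¬q) ∨ r)


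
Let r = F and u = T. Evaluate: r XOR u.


Exclusive or is true when exactly one operand is true.
Substitute: r=F, u=T.
F XOR T evaluates to T.

T


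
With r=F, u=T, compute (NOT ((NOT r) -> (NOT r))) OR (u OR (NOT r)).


Substitute r=F, u=T:
NOT r = T
NOT r = T
(NOT r) -> (NOT r) = T -> T = T
NOT ((NOT r) -> (NOT r)) = F
NOT r = T
u OR (NOT r) = T OR T = T
(NOT ((NOT r) -> (NOT r))) OR (u OR (NOT r)) = F OR T = T

T


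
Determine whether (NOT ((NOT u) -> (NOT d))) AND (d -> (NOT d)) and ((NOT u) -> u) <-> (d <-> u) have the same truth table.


Compare truth tables:
d | u | φ | ψ
-------------
F | F | F | F
T | F | F | T
F | T | F | F
T | T | F | T
They differ at row 2 (d=T, u=F): φ=F but ψ=T.

No, they are not logically equivalent.


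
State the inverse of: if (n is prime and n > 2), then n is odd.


The inverse of (P → Q) is (¬P → ¬Q). It is equivalent to the converse, not to the original.
Here P = '(n is prime and n > 2)' and Q = 'n is odd'.

If not ((n is prime and n > 2)), then not (n is odd).


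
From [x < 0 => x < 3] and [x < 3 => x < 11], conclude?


Hypothetical syllogism: from (P → Q) and (Q → R), infer (P → R).
Chain the two implications through the shared middle term 'x < 3'.

x < 0 => x < 11


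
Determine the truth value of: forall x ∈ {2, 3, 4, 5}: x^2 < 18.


Evaluate the predicate on each element: 2:True, 3:True, 4:True, 5:False.
Counterexample x = 5 fails the predicate.

False


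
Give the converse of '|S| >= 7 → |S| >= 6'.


The converse of (P → Q) is (Q → P). It is not in general equivalent to the original.
Here P = '|S| >= 7' and Q = '|S| >= 6'.

If |S| >= 6, then |S| >= 7.


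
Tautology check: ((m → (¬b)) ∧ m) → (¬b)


Build the truth table over {b, m}:
b | m | φ
---------
F | F | T
T | F | T
F | T | T
T | T | T
Every row evaluates to true.

Yes, it is a tautology.


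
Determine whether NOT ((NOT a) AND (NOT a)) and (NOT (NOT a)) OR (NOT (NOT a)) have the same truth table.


Compare truth tables:
a | φ | ψ
---------
F | F | F
T | T | T
The columns φ and ψ agree on every row.

Yes, they are logically equivalent.


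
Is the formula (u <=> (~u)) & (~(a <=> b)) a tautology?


Build the truth table over {a, b, u}:
a | b | u | φ
-------------
False | False | False | False
True | False | False | False
False | True | False | False
True | True | False | False
False | False | True | False
True | False | True | False
False | True | True | False
True | True | True | False
Counterexample at row 1: with a=False, b=False, u=False, the formula is False.

No, it is not a tautology.


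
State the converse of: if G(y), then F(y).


The converse of (P → Q) is (Q → P). It is not in general equivalent to the original.
Here P = 'G(y)' and Q = 'F(y)'.

If F(y), then G(y).


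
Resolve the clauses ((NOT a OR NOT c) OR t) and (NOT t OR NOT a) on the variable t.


The clauses contain complementary literals t and NOTt.
Resolution eliminates this pair and disjoins the remaining literals (merging duplicates).

(NOT a OR NOT c)


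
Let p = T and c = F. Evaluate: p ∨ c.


Disjunction is false only when both operands are false.
Substitute: p=T, c=F.
T ∨ F evaluates to T.

T


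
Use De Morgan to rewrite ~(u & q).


De Morgan: the negation of a conjunction is the disjunction of the negations.
Distribute ~ across &, flipping it to |, and negate each literal.

(~u) | (~q)


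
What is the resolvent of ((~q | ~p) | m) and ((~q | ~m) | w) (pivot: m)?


The clauses contain complementary literals m and ~m.
Resolution eliminates this pair and disjoins the remaining literals (merging duplicates).

((~p | ~q) | w)


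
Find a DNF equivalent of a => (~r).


Step 1: Rewrite a → (¬r) as ¬a ∨ (¬r).

(~a) | (~r)


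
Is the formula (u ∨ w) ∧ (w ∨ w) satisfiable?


Search for a satisfying assignment over {u, w}.
Try u=F, w=T: the formula evaluates to T.
A satisfying assignment exists.

Satisfiable.


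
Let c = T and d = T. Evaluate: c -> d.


Implication is false only when antecedent is true and consequent is false.
Substitute: c=T, d=T.
T -> T evaluates to T.

T


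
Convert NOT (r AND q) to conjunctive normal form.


Step 1: Apply De Morgan: ¬(r ∧ q) = ¬r ∨ ¬q.

(NOT r) OR (NOT q)


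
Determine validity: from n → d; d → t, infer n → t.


This matches the form of hypothetical syllogism: the conclusion follows in every model of the premises.

Valid.


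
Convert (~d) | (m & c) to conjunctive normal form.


Step 1: Distribute ∨ over ∧: (¬d) ∨ (m ∧ c) = ((¬d) ∨ m) ∧ ((¬d) ∨ c).

((~d) | m) & ((~d) | c)


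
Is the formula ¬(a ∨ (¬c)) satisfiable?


Search for a satisfying assignment over {a, c}.
Try a=F, c=T: the formula evaluates to T.
A satisfying assignment exists.

Satisfiable.


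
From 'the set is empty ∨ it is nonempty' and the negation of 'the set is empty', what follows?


Disjunctive syllogism: from (P ∨ Q) and ¬P, infer Q.
One disjunct, 'the set is empty', is ruled out; the other must hold.

it is nonempty


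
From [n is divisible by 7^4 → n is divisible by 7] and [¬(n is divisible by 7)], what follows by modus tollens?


Modus tollens: from (P → Q) and ¬Q, infer ¬P.
Q = 'n is divisible by 7' is denied; since P → Q, P must also fail.

Not (n is divisible by 7^4).


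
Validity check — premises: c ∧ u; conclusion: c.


This matches the form of conjunction elimination: the conclusion follows in every model of the premises.

Valid.


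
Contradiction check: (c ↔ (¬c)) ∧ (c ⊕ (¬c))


Truth table over {c}:
c | φ
-----
F | F
T | F
Every row is false.

Yes, it is a contradiction.


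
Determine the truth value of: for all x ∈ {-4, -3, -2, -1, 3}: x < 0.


Evaluate the predicate on each element: -4:T, -3:T, -2:T, -1:T, 3:F.
Counterexample x = 3 fails the predicate.

F


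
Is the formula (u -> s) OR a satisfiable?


Search for a satisfying assignment over {a, s, u}.
Try a=F, s=F, u=F: the formula evaluates to T.
A satisfying assignment exists.

Satisfiable.


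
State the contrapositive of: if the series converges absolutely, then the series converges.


The contrapositive of (P → Q) is (¬Q → ¬P); it is logically equivalent to the original.
Here P = 'the series converges absolutely' and Q = 'the series converges'.

If not (the series converges), then not (the series converges absolutely).


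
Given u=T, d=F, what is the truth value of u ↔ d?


Biconditional is true when both operands have the same truth value.
Substitute: u=T, d=F.
T ↔ F evaluates to F.

F


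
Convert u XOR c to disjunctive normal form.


Step 1: u ⊕ c is true exactly when they disagree: (u ∧ ¬c) ∨ (¬u ∧ c).

(u AND (NOT c)) OR ((NOT u) AND c)


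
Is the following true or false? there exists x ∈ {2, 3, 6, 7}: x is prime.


Evaluate the predicate on each element: 2:T, 3:T, 6:F, 7:T.
Witness x = 2 satisfies the predicate.

T


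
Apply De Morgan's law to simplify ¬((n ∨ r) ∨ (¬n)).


De Morgan: the negation of a disjunction is the conjunction of the negations.
Distribute ¬ across ∨, flipping it to ∧, and negate each literal.

((¬n) ∧ (¬r)) ∧ n


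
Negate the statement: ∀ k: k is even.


¬(∀ x: φ) = ∃ x: ¬φ, and ¬(∃ x: φ) = ∀ x: ¬φ.
Apply to the universal statement.

∃ k: ¬(k is even)


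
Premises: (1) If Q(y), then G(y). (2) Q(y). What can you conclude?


Modus ponens: from (P → Q) and P, infer Q.
P = 'Q(y)' is asserted, and P → Q holds, so Q follows.

G(y).


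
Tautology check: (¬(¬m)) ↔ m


Build the truth table over {m}:
m | φ
-----
F | T
T | T
Every row evaluates to true.

Yes, it is a tautology.


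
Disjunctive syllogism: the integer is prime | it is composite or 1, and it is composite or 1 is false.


Disjunctive syllogism: from (P ∨ Q) and ¬P, infer Q.
One disjunct, 'it is composite or 1', is ruled out; the other must hold.

the integer is prime


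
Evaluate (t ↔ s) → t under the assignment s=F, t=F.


Substitute s=F, t=F:
t ↔ s = F ↔ F = T
(t ↔ s) → t = T → F = F

F


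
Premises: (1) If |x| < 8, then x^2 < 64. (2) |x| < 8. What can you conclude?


Modus ponens: from (P → Q) and P, infer Q.
P = '|x| < 8' is asserted, and P → Q holds, so Q follows.

x^2 < 64.


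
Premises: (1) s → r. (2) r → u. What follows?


Hypothetical syllogism: from (P → Q) and (Q → R), infer (P → R).
Chain the two implications through the shared middle term 'r'.

s → u


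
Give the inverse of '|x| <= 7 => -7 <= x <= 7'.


The inverse of (P → Q) is (¬P → ¬Q). It is equivalent to the converse, not to the original.
Here P = '|x| <= 7' and Q = '-7 <= x <= 7'.

If not (|x| <= 7), then not (-7 <= x <= 7).


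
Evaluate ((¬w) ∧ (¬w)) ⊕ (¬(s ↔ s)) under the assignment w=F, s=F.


Substitute w=F, s=F:
¬w = T
¬w = T
(¬w) ∧ (¬w) = T ∧ T = T
s ↔ s = F ↔ F = T
¬(s ↔ s) = F
((¬w) ∧ (¬w)) ⊕ (¬(s ↔ s)) = T ⊕ F = T

T


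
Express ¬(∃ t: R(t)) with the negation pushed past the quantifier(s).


¬(∀ x: φ) = ∃ x: ¬φ, and ¬(∃ x: φ) = ∀ x: ¬φ.
Apply to the existential statement.

∀ t: ¬(R(t))


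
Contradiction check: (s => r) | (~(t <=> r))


Truth table over {r, s, t}:
r | s | t | φ
-------------
False | False | False | True
True | False | False | True
False | True | False | False
True | True | False | True
False | False | True | True
True | False | True | True
False | True | True | True
True | True | True | True
Satisfying assignment at row 1: r=False, s=False, t=False gives True.

No, it is not a contradiction.


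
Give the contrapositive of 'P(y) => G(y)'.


The contrapositive of (P → Q) is (¬Q → ¬P); it is logically equivalent to the original.
Here P = 'P(y)' and Q = 'G(y)'.

If not (G(y)), then not (P(y)).


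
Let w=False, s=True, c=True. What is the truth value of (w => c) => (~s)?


Substitute w=False, s=True, c=True:
w => c = False => True = True
~s = False
(w => c) => (~s) = True => False = False

False


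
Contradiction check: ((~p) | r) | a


Truth table over {a, p, r}:
a | p | r | φ
-------------
False | False | False | True
True | False | False | True
False | True | False | False
True | True | False | True
False | False | True | True
True | False | True | True
False | True | True | True
True | True | True | True
Satisfying assignment at row 1: a=False, p=False, r=False gives True.

No, it is not a contradiction.


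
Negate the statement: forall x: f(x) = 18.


¬(forall x: φ) = exists x: ¬φ, and ¬(exists x: φ) = forall x: ¬φ.
Apply to the universal statement.

exists x: ~(f(x) = 18)


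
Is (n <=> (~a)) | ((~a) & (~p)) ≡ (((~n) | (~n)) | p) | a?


Compare truth tables:
a | n | p | φ | ψ
-----------------
False | False | False | True | True
True | False | False | True | True
False | True | False | True | False
True | True | False | False | True
False | False | True | False | True
True | False | True | True | True
False | True | True | True | True
True | True | True | False | True
They differ at row 3 (a=False, n=True, p=False): φ=True but ψ=False.

No, they are not logically equivalent.
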